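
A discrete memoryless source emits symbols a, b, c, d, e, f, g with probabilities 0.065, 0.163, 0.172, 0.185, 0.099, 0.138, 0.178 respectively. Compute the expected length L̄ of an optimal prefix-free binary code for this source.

2.801 bits/symbol

Repeatedly combine the two least-probable nodes; the expected code length is the sum of the merged weights.
merge 13/200 + 99/1000 → 41/250
merge 69/500 + 163/1000 → 301/1000
merge 41/250 + 43/250 → 42/125
merge 89/500 + 37/200 → 363/1000
merge 301/1000 + 42/125 → 637/1000
merge 363/1000 + 637/1000 → 1
L = 41/250 + 301/1000 + 42/125 + 363/1000 + 637/1000 + 1 = 2801/1000 = 2.801 bits/symbol.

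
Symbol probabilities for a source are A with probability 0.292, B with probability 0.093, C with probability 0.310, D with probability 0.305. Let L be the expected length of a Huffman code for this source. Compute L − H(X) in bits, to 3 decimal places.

Entropy H = −Σ p log₂ p ≈ 1.8836 bits.
Huffman merges: 93/1000+73/250→77/200; 61/200+31/100→123/200; 77/200+123/200→1. L = 2 ≈ 2.0000.
L − H = 2.0000 − 1.8836 = 0.116 bits.

0.116 bits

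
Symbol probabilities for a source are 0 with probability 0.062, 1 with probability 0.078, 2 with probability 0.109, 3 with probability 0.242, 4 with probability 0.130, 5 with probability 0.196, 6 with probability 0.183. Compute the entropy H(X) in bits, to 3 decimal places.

H = −Σ pᵢ log₂ pᵢ.
−0.062·log₂(0.062) = 0.2487
−0.078·log₂(0.078) = 0.2871
−0.109·log₂(0.109) = 0.3485
−0.242·log₂(0.242) = 0.4954
−0.130·log₂(0.130) = 0.3826
−0.196·log₂(0.196) = 0.4608
−0.183·log₂(0.183) = 0.4484
Sum ≈ 2.6715 → 2.672 bits.

2.672 bits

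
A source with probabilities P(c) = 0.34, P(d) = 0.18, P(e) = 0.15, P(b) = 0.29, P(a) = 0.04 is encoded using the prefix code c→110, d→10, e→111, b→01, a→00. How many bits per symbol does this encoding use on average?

L̄ = Σ pᵢ·ℓᵢ = 0.34·3 + 0.18·2 + 0.15·3 + 0.29·2 + 0.04·2 = 2.49 bits/symbol.

2.49 bits/symbol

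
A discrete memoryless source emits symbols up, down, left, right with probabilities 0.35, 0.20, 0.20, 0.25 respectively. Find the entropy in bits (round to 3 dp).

H = −Σ pᵢ log₂ pᵢ.
−0.35·log₂(0.35) = 0.5301
−0.20·log₂(0.20) = 0.4644
−0.20·log₂(0.20) = 0.4644
−0.25·log₂(0.25) = 0.5000
Sum ≈ 1.9589 → 1.959 bits.

1.959 bits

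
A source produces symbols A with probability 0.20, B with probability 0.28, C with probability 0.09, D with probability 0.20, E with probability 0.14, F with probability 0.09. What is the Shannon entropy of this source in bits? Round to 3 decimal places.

2.465 bits

H = −Σ pᵢ log₂ pᵢ.
−0.20·log₂(0.20) = 0.4644
−0.28·log₂(0.28) = 0.5142
−0.09·log₂(0.09) = 0.3127
−0.20·log₂(0.20) = 0.4644
−0.14·log₂(0.14) = 0.3971
−0.09·log₂(0.09) = 0.3127
Sum ≈ 2.4654 → 2.465 bits.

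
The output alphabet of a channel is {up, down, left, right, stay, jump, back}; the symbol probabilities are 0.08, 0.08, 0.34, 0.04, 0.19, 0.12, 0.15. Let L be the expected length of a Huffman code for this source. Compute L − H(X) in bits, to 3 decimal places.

Entropy H = −Σ p log₂ p ≈ 2.5308 bits.
Huffman merges: 1/25+2/25→3/25; 2/25+3/25→1/5; 3/25+3/20→27/100; 19/100+1/5→39/100; 27/100+17/50→61/100; 39/100+61/100→1. L = 259/100 ≈ 2.5900.
L − H = 2.5900 − 2.5308 = 0.059 bits.

0.059 bits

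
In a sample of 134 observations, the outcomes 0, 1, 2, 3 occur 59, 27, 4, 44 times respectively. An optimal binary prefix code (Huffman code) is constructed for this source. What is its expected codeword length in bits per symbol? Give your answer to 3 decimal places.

1.791 bits/symbol

Probabilities are the counts divided by 134.
Repeatedly combine the two least-probable nodes; the expected code length is the sum of the merged weights.
merge 2/67 + 27/134 → 31/134
merge 31/134 + 22/67 → 75/134
merge 59/134 + 75/134 → 1
L = 31/134 + 75/134 + 1 = 120/67 ≈ 1.791 bits/symbol.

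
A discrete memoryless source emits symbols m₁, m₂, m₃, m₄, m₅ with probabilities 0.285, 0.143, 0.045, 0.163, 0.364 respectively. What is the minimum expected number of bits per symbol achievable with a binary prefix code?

2.175 bits/symbol

Repeatedly combine the two least-probable nodes; the expected code length is the sum of the merged weights.
merge 9/200 + 143/1000 → 47/250
merge 163/1000 + 47/250 → 351/1000
merge 57/200 + 351/1000 → 159/250
merge 91/250 + 159/250 → 1
L = 47/250 + 351/1000 + 159/250 + 1 = 87/40 = 2.175 bits/symbol.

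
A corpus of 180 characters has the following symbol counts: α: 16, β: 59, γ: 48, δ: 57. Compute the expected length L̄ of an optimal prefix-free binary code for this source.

Probabilities are the counts divided by 180.
Repeatedly combine the two least-probable nodes; the expected code length is the sum of the merged weights.
merge 4/45 + 4/15 → 16/45
merge 19/60 + 59/180 → 29/45
merge 16/45 + 29/45 → 1
L = 16/45 + 29/45 + 1 = 2 bits/symbol.

2 bits/symbol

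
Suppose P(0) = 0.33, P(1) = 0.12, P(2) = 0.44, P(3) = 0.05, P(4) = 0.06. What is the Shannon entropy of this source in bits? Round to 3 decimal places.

1.876 bits

H = −Σ pᵢ log₂ pᵢ.
−0.33·log₂(0.33) = 0.5278
−0.12·log₂(0.12) = 0.3671
−0.44·log₂(0.44) = 0.5211
−0.05·log₂(0.05) = 0.2161
−0.06·log₂(0.06) = 0.2435
Sum ≈ 1.8757 → 1.876 bits.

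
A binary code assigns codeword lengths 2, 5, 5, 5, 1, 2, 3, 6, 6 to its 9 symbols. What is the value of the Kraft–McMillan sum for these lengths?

With common denominator 2^6 = 64: Σ 2^(−ℓᵢ) = 16/64 + 2/64 + 2/64 + 2/64 + 32/64 + 16/64 + 8/64 + 1/64 + 1/64 = 80/64 = 1.25.

1.25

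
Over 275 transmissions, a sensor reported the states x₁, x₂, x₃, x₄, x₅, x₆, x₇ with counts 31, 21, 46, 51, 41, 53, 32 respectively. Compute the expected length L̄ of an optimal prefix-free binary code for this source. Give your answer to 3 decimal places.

2.807 bits/symbol

Probabilities are the counts divided by 275.
Repeatedly combine the two least-probable nodes; the expected code length is the sum of the merged weights.
merge 21/275 + 31/275 → 52/275
merge 32/275 + 41/275 → 73/275
merge 46/275 + 51/275 → 97/275
merge 52/275 + 53/275 → 21/55
merge 73/275 + 97/275 → 34/55
merge 21/55 + 34/55 → 1
L = 52/275 + 73/275 + 97/275 + 21/55 + 34/55 + 1 = 772/275 ≈ 2.807 bits/symbol.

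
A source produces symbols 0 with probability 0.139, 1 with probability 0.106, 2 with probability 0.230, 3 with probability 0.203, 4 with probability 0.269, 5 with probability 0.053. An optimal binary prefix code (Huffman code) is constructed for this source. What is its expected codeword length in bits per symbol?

Repeatedly combine the two least-probable nodes; the expected code length is the sum of the merged weights.
merge 53/1000 + 53/500 → 159/1000
merge 139/1000 + 159/1000 → 149/500
merge 203/1000 + 23/100 → 433/1000
merge 269/1000 + 149/500 → 567/1000
merge 433/1000 + 567/1000 → 1
L = 159/1000 + 149/500 + 433/1000 + 567/1000 + 1 = 2457/1000 = 2.457 bits/symbol.

2.457 bits/symbol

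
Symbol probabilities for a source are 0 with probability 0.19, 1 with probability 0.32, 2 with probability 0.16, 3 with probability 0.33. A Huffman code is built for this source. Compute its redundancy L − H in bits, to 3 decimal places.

0.068 bits

Entropy H = −Σ p log₂ p ≈ 1.9321 bits.
Huffman merges: 4/25+19/100→7/20; 8/25+33/100→13/20; 7/20+13/20→1. L = 2 ≈ 2.0000.
L − H = 2.0000 − 1.9321 = 0.068 bits.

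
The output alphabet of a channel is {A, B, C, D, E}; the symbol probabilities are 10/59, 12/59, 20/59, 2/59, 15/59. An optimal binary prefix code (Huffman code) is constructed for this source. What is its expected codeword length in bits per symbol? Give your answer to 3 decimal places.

Repeatedly combine the two least-probable nodes; the expected code length is the sum of the merged weights.
merge 2/59 + 10/59 → 12/59
merge 12/59 + 12/59 → 24/59
merge 15/59 + 20/59 → 35/59
merge 24/59 + 35/59 → 1
L = 12/59 + 24/59 + 35/59 + 1 = 130/59 ≈ 2.203 bits/symbol.

2.203 bits/symbol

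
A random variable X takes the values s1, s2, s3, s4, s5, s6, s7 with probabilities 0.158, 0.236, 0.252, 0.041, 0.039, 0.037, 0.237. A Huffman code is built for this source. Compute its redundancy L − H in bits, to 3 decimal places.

Entropy H = −Σ p log₂ p ≈ 2.4530 bits.
Huffman merges: 37/1000+39/1000→19/250; 41/1000+19/250→117/1000; 117/1000+79/500→11/40; 59/250+237/1000→473/1000; 63/250+11/40→527/1000; 473/1000+527/1000→1. L = 617/250 ≈ 2.4680.
L − H = 2.4680 − 2.4530 = 0.015 bits.

0.015 bits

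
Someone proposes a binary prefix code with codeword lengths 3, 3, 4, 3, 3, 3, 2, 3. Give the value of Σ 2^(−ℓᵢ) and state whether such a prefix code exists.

With common denominator 2^4 = 16: Σ 2^(−ℓᵢ) = 2/16 + 2/16 + 1/16 + 2/16 + 2/16 + 2/16 + 4/16 + 2/16 = 17/16 = 1.0625.
Kraft's inequality requires Σ ≤ 1; here Σ = 1.0625 > 1, so no such prefix code exists.

1.0625; no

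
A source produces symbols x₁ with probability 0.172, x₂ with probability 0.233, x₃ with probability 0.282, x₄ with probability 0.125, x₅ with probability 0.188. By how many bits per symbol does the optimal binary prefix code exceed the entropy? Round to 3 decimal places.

0.027 bits

Entropy H = −Σ p log₂ p ≈ 2.2698 bits.
Huffman merges: 1/8+43/250→297/1000; 47/250+233/1000→421/1000; 141/500+297/1000→579/1000; 421/1000+579/1000→1. L = 2297/1000 ≈ 2.2970.
L − H = 2.2970 − 2.2698 = 0.027 bits.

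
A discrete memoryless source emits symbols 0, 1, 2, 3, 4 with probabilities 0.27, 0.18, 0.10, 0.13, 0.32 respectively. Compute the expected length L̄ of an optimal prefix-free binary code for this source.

Repeatedly combine the two least-probable nodes; the expected code length is the sum of the merged weights.
merge 1/10 + 13/100 → 23/100
merge 9/50 + 23/100 → 41/100
merge 27/100 + 8/25 → 59/100
merge 41/100 + 59/100 → 1
L = 23/100 + 41/100 + 59/100 + 1 = 223/100 = 2.23 bits/symbol.

2.23 bits/symbol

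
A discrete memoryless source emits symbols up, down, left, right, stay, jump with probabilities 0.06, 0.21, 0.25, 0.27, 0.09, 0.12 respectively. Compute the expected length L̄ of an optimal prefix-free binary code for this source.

Repeatedly combine the two least-probable nodes; the expected code length is the sum of the merged weights.
merge 3/50 + 9/100 → 3/20
merge 3/25 + 3/20 → 27/100
merge 21/100 + 1/4 → 23/50
merge 27/100 + 27/100 → 27/50
merge 23/50 + 27/50 → 1
L = 3/20 + 27/100 + 23/50 + 27/50 + 1 = 121/50 = 2.42 bits/symbol.

2.42 bits/symbol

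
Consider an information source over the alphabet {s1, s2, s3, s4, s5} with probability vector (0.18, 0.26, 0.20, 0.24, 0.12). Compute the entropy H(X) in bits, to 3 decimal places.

H = −Σ pᵢ log₂ pᵢ.
−0.18·log₂(0.18) = 0.4453
−0.26·log₂(0.26) = 0.5053
−0.20·log₂(0.20) = 0.4644
−0.24·log₂(0.24) = 0.4941
−0.12·log₂(0.12) = 0.3671
Sum ≈ 2.2762 → 2.276 bits.

2.276 bits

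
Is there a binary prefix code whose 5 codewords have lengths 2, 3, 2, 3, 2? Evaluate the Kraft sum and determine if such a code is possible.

1; yes

With common denominator 2^3 = 8: Σ 2^(−ℓᵢ) = 2/8 + 1/8 + 2/8 + 1/8 + 2/8 = 8/8 = 1.
Kraft's inequality requires Σ ≤ 1; here Σ = 1 ≤ 1, so such a prefix code exists.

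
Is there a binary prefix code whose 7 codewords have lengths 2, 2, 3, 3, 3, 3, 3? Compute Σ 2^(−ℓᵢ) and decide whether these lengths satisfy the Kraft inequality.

1.125; no

With common denominator 2^3 = 8: Σ 2^(−ℓᵢ) = 2/8 + 2/8 + 1/8 + 1/8 + 1/8 + 1/8 + 1/8 = 9/8 = 1.125.
Kraft's inequality requires Σ ≤ 1; here Σ = 1.125 > 1, so no such prefix code exists.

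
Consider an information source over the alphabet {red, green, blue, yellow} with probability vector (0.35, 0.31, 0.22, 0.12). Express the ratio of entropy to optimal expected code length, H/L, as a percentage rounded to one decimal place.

Entropy H = −Σ p log₂ p ≈ 1.9015 bits.
Huffman merges: 3/25+11/50→17/50; 31/100+17/50→13/20; 7/20+13/20→1. L = 199/100 ≈ 1.9900.
Efficiency = H/L = 1.9015/1.9900 = 95.6%.

95.6%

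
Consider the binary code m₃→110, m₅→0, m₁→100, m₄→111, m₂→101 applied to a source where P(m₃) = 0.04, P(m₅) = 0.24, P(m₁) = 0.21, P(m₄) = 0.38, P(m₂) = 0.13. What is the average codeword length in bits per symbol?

2.52 bits/symbol

L̄ = Σ pᵢ·ℓᵢ = 0.04·3 + 0.24·1 + 0.21·3 + 0.38·3 + 0.13·3 = 2.52 bits/symbol.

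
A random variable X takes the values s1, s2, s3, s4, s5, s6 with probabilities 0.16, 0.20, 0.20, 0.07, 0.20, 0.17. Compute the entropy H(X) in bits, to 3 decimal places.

H = −Σ pᵢ log₂ pᵢ.
−0.16·log₂(0.16) = 0.4230
−0.20·log₂(0.20) = 0.4644
−0.20·log₂(0.20) = 0.4644
−0.07·log₂(0.07) = 0.2686
−0.20·log₂(0.20) = 0.4644
−0.17·log₂(0.17) = 0.4346
Sum ≈ 2.5193 → 2.519 bits.

2.519 bits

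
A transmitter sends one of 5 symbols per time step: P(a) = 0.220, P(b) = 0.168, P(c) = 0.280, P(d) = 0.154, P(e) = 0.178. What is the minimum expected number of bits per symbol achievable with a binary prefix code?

2.322 bits/symbol

Repeatedly combine the two least-probable nodes; the expected code length is the sum of the merged weights.
merge 77/500 + 21/125 → 161/500
merge 89/500 + 11/50 → 199/500
merge 7/25 + 161/500 → 301/500
merge 199/500 + 301/500 → 1
L = 161/500 + 199/500 + 301/500 + 1 = 1161/500 = 2.322 bits/symbol.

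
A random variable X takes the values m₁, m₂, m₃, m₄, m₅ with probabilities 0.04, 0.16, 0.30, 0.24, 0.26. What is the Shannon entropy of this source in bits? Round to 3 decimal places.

2.129 bits

H = −Σ pᵢ log₂ pᵢ.
−0.04·log₂(0.04) = 0.1858
−0.16·log₂(0.16) = 0.4230
−0.30·log₂(0.30) = 0.5211
−0.24·log₂(0.24) = 0.4941
−0.26·log₂(0.26) = 0.5053
Sum ≈ 2.1293 → 2.129 bits.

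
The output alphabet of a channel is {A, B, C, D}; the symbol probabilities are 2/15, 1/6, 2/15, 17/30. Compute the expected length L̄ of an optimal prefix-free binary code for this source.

Repeatedly combine the two least-probable nodes; the expected code length is the sum of the merged weights.
merge 2/15 + 2/15 → 4/15
merge 1/6 + 4/15 → 13/30
merge 13/30 + 17/30 → 1
L = 4/15 + 13/30 + 1 = 17/10 = 1.7 bits/symbol.

1.7 bits/symbol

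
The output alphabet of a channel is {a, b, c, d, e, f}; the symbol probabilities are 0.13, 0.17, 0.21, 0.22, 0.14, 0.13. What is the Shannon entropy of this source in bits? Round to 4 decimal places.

H = −Σ pᵢ log₂ pᵢ.
−0.13·log₂(0.13) = 0.3826
−0.17·log₂(0.17) = 0.4346
−0.21·log₂(0.21) = 0.4728
−0.22·log₂(0.22) = 0.4806
−0.14·log₂(0.14) = 0.3971
−0.13·log₂(0.13) = 0.3826
Sum ≈ 2.5504 → 2.5504 bits.

2.5504 bits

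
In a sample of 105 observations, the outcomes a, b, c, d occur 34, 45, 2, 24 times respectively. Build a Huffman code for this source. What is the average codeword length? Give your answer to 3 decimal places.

Probabilities are the counts divided by 105.
Repeatedly combine the two least-probable nodes; the expected code length is the sum of the merged weights.
merge 2/105 + 8/35 → 26/105
merge 26/105 + 34/105 → 4/7
merge 3/7 + 4/7 → 1
L = 26/105 + 4/7 + 1 = 191/105 ≈ 1.819 bits/symbol.

1.819 bits/symbol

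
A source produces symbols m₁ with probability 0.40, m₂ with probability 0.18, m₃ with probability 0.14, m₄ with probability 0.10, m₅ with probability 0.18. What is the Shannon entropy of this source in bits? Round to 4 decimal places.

2.1487 bits

H = −Σ pᵢ log₂ pᵢ.
−0.40·log₂(0.40) = 0.5288
−0.18·log₂(0.18) = 0.4453
−0.14·log₂(0.14) = 0.3971
−0.10·log₂(0.10) = 0.3322
−0.18·log₂(0.18) = 0.4453
Sum ≈ 2.1487 → 2.1487 bits.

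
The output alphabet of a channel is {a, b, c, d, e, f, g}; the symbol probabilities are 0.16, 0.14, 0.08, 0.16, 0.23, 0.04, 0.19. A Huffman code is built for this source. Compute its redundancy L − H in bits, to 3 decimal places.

Entropy H = −Σ p log₂ p ≈ 2.6633 bits.
Huffman merges: 1/25+2/25→3/25; 3/25+7/50→13/50; 4/25+4/25→8/25; 19/100+23/100→21/50; 13/50+8/25→29/50; 21/50+29/50→1. L = 27/10 ≈ 2.7000.
L − H = 2.7000 − 2.6633 = 0.037 bits.

0.037 bits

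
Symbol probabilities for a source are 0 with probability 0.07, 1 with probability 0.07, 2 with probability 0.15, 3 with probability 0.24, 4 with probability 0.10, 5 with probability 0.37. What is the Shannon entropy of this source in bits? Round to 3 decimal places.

H = −Σ pᵢ log₂ pᵢ.
−0.07·log₂(0.07) = 0.2686
−0.07·log₂(0.07) = 0.2686
−0.15·log₂(0.15) = 0.4105
−0.24·log₂(0.24) = 0.4941
−0.10·log₂(0.10) = 0.3322
−0.37·log₂(0.37) = 0.5307
Sum ≈ 2.3047 → 2.305 bits.

2.305 bits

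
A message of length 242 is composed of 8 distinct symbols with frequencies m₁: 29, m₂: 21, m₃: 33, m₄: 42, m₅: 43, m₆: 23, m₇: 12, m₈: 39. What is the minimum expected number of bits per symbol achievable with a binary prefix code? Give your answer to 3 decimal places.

Probabilities are the counts divided by 242.
Repeatedly combine the two least-probable nodes; the expected code length is the sum of the merged weights.
merge 6/121 + 21/242 → 3/22
merge 23/242 + 29/242 → 26/121
merge 3/22 + 3/22 → 3/11
merge 39/242 + 21/121 → 81/242
merge 43/242 + 26/121 → 95/242
merge 3/11 + 81/242 → 147/242
merge 95/242 + 147/242 → 1
L = 3/22 + 26/121 + 3/11 + 81/242 + 95/242 + 147/242 + 1 = 358/121 ≈ 2.959 bits/symbol.

2.959 bits/symbol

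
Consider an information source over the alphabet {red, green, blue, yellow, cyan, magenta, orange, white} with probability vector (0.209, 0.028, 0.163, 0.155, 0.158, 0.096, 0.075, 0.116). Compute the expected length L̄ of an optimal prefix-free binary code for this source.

2.894 bits/symbol

Repeatedly combine the two least-probable nodes; the expected code length is the sum of the merged weights.
merge 7/250 + 3/40 → 103/1000
merge 12/125 + 103/1000 → 199/1000
merge 29/250 + 31/200 → 271/1000
merge 79/500 + 163/1000 → 321/1000
merge 199/1000 + 209/1000 → 51/125
merge 271/1000 + 321/1000 → 74/125
merge 51/125 + 74/125 → 1
L = 103/1000 + 199/1000 + 271/1000 + 321/1000 + 51/125 + 74/125 + 1 = 1447/500 = 2.894 bits/symbol.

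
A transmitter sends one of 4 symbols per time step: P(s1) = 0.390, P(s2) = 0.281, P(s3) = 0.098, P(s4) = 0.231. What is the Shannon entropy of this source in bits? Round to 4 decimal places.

H = −Σ pᵢ log₂ pᵢ.
−0.390·log₂(0.390) = 0.5298
−0.281·log₂(0.281) = 0.5146
−0.098·log₂(0.098) = 0.3284
−0.231·log₂(0.231) = 0.4883
Sum ≈ 1.8612 → 1.8612 bits.

1.8612 bits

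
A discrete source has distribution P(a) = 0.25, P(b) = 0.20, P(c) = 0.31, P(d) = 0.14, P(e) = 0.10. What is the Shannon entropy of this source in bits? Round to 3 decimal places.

2.217 bits

H = −Σ pᵢ log₂ pᵢ.
−0.25·log₂(0.25) = 0.5000
−0.20·log₂(0.20) = 0.4644
−0.31·log₂(0.31) = 0.5238
−0.14·log₂(0.14) = 0.3971
−0.10·log₂(0.10) = 0.3322
Sum ≈ 2.2175 → 2.217 bits.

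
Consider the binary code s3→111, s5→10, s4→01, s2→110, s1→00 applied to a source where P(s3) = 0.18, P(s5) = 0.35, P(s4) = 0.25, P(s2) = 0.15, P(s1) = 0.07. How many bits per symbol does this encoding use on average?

2.33 bits/symbol

L̄ = Σ pᵢ·ℓᵢ = 0.18·3 + 0.35·2 + 0.25·2 + 0.15·3 + 0.07·2 = 2.33 bits/symbol.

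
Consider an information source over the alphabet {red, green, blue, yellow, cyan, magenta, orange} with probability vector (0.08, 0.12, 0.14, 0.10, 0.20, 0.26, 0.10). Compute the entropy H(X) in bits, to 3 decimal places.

2.690 bits

H = −Σ pᵢ log₂ pᵢ.
−0.08·log₂(0.08) = 0.2915
−0.12·log₂(0.12) = 0.3671
−0.14·log₂(0.14) = 0.3971
−0.10·log₂(0.10) = 0.3322
−0.20·log₂(0.20) = 0.4644
−0.26·log₂(0.26) = 0.5053
−0.10·log₂(0.10) = 0.3322
Sum ≈ 2.6897 → 2.690 bits.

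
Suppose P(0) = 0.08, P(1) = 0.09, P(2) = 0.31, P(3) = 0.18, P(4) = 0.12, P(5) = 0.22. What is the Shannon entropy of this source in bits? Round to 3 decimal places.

H = −Σ pᵢ log₂ pᵢ.
−0.08·log₂(0.08) = 0.2915
−0.09·log₂(0.09) = 0.3127
−0.31·log₂(0.31) = 0.5238
−0.18·log₂(0.18) = 0.4453
−0.12·log₂(0.12) = 0.3671
−0.22·log₂(0.22) = 0.4806
Sum ≈ 2.4209 → 2.421 bits.

2.421 bits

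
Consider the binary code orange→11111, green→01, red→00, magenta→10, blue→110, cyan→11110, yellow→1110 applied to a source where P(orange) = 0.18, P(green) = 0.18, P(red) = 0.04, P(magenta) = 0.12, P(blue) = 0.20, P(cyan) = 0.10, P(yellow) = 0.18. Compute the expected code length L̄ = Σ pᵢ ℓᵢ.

L̄ = Σ pᵢ·ℓᵢ = 0.18·5 + 0.18·2 + 0.04·2 + 0.12·2 + 0.20·3 + 0.10·5 + 0.18·4 = 3.4 bits/symbol.

3.4 bits/symbol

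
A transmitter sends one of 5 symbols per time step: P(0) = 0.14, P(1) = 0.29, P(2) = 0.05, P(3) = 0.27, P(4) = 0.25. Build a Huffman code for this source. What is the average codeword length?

Repeatedly combine the two least-probable nodes; the expected code length is the sum of the merged weights.
merge 1/20 + 7/50 → 19/100
merge 19/100 + 1/4 → 11/25
merge 27/100 + 29/100 → 14/25
merge 11/25 + 14/25 → 1
L = 19/100 + 11/25 + 14/25 + 1 = 219/100 = 2.19 bits/symbol.

2.19 bits/symbol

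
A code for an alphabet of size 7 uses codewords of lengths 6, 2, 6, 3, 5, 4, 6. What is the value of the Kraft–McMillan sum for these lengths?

With common denominator 2^6 = 64: Σ 2^(−ℓᵢ) = 1/64 + 16/64 + 1/64 + 8/64 + 2/64 + 4/64 + 1/64 = 33/64 = 0.515625.

0.515625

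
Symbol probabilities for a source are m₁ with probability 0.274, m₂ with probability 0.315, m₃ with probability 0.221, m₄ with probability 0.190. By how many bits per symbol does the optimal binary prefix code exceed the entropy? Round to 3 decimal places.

0.027 bits

Entropy H = −Σ p log₂ p ≈ 1.9733 bits.
Huffman merges: 19/100+221/1000→411/1000; 137/500+63/200→589/1000; 411/1000+589/1000→1. L = 2 ≈ 2.0000.
L − H = 2.0000 − 1.9733 = 0.027 bits.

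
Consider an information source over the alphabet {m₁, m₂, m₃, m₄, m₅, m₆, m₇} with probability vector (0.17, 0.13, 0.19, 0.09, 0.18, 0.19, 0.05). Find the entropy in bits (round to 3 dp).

2.702 bits

H = −Σ pᵢ log₂ pᵢ.
−0.17·log₂(0.17) = 0.4346
−0.13·log₂(0.13) = 0.3826
−0.19·log₂(0.19) = 0.4552
−0.09·log₂(0.09) = 0.3127
−0.18·log₂(0.18) = 0.4453
−0.19·log₂(0.19) = 0.4552
−0.05·log₂(0.05) = 0.2161
Sum ≈ 2.7017 → 2.702 bits.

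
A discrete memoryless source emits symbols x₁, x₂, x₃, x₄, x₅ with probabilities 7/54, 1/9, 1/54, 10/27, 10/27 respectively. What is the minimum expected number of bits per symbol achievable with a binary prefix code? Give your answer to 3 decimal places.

Repeatedly combine the two least-probable nodes; the expected code length is the sum of the merged weights.
merge 1/54 + 1/9 → 7/54
merge 7/54 + 7/54 → 7/27
merge 7/27 + 10/27 → 17/27
merge 10/27 + 17/27 → 1
L = 7/54 + 7/27 + 17/27 + 1 = 109/54 ≈ 2.019 bits/symbol.

2.019 bits/symbol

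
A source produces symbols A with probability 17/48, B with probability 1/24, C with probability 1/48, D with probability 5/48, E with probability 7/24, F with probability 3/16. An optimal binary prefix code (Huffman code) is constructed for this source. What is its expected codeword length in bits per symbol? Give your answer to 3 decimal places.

2.229 bits/symbol

Repeatedly combine the two least-probable nodes; the expected code length is the sum of the merged weights.
merge 1/48 + 1/24 → 1/16
merge 1/16 + 5/48 → 1/6
merge 1/6 + 3/16 → 17/48
merge 7/24 + 17/48 → 31/48
merge 17/48 + 31/48 → 1
L = 1/16 + 1/6 + 17/48 + 31/48 + 1 = 107/48 ≈ 2.229 bits/symbol.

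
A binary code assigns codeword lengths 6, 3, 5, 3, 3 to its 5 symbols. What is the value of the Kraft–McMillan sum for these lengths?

0.421875

With common denominator 2^6 = 64: Σ 2^(−ℓᵢ) = 1/64 + 8/64 + 2/64 + 8/64 + 8/64 = 27/64 = 0.421875.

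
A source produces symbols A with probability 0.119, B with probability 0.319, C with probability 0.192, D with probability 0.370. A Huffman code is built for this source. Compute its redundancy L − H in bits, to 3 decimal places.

0.062 bits

Entropy H = −Σ p log₂ p ≈ 1.8791 bits.
Huffman merges: 119/1000+24/125→311/1000; 311/1000+319/1000→63/100; 37/100+63/100→1. L = 1941/1000 ≈ 1.9410.
L − H = 1.9410 − 1.8791 = 0.062 bits.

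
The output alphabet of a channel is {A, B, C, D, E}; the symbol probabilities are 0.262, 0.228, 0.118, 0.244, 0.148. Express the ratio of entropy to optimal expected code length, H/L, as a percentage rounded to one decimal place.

Entropy H = −Σ p log₂ p ≈ 2.2609 bits.
Huffman merges: 59/500+37/250→133/500; 57/250+61/250→59/125; 131/500+133/500→66/125; 59/125+66/125→1. L = 1133/500 ≈ 2.2660.
Efficiency = H/L = 2.2609/2.2660 = 99.8%.

99.8%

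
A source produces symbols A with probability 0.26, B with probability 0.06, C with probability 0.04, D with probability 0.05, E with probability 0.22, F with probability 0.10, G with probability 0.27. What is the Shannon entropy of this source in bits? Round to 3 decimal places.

H = −Σ pᵢ log₂ pᵢ.
−0.26·log₂(0.26) = 0.5053
−0.06·log₂(0.06) = 0.2435
−0.04·log₂(0.04) = 0.1858
−0.05·log₂(0.05) = 0.2161
−0.22·log₂(0.22) = 0.4806
−0.10·log₂(0.10) = 0.3322
−0.27·log₂(0.27) = 0.5100
Sum ≈ 2.4735 → 2.473 bits.

2.473 bits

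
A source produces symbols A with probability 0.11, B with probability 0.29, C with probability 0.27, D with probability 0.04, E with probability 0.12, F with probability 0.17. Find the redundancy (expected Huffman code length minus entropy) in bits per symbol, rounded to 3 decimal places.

Entropy H = −Σ p log₂ p ≈ 2.3656 bits.
Huffman merges: 1/25+11/100→3/20; 3/25+3/20→27/100; 17/100+27/100→11/25; 27/100+29/100→14/25; 11/25+14/25→1. L = 121/50 ≈ 2.4200.
L − H = 2.4200 − 2.3656 = 0.054 bits.

0.054 bits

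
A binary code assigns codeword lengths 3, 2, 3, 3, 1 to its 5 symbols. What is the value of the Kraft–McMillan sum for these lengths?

1.125

With common denominator 2^3 = 8: Σ 2^(−ℓᵢ) = 1/8 + 2/8 + 1/8 + 1/8 + 4/8 = 9/8 = 1.125.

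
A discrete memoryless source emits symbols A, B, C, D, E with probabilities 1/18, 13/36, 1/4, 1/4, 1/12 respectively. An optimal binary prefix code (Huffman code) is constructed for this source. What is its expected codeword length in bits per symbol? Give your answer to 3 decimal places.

2.139 bits/symbol

Repeatedly combine the two least-probable nodes; the expected code length is the sum of the merged weights.
merge 1/18 + 1/12 → 5/36
merge 5/36 + 1/4 → 7/18
merge 1/4 + 13/36 → 11/18
merge 7/18 + 11/18 → 1
L = 5/36 + 7/18 + 11/18 + 1 = 77/36 ≈ 2.139 bits/symbol.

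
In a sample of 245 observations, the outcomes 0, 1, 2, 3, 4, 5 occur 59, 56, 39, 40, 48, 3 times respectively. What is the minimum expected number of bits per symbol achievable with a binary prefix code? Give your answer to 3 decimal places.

2.506 bits/symbol

Probabilities are the counts divided by 245.
Repeatedly combine the two least-probable nodes; the expected code length is the sum of the merged weights.
merge 3/245 + 39/245 → 6/35
merge 8/49 + 6/35 → 82/245
merge 48/245 + 8/35 → 104/245
merge 59/245 + 82/245 → 141/245
merge 104/245 + 141/245 → 1
L = 6/35 + 82/245 + 104/245 + 141/245 + 1 = 614/245 ≈ 2.506 bits/symbol.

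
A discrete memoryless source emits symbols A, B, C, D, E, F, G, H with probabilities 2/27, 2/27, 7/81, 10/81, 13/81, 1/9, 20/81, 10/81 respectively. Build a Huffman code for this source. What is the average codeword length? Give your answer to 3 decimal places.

Repeatedly combine the two least-probable nodes; the expected code length is the sum of the merged weights.
merge 2/27 + 2/27 → 4/27
merge 7/81 + 1/9 → 16/81
merge 10/81 + 10/81 → 20/81
merge 4/27 + 13/81 → 25/81
merge 16/81 + 20/81 → 4/9
merge 20/81 + 25/81 → 5/9
merge 4/9 + 5/9 → 1
L = 4/27 + 16/81 + 20/81 + 25/81 + 4/9 + 5/9 + 1 = 235/81 ≈ 2.901 bits/symbol.

2.901 bits/symbol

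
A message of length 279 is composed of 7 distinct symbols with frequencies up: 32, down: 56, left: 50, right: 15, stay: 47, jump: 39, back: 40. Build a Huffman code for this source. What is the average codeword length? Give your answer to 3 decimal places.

2.789 bits/symbol

Probabilities are the counts divided by 279.
Repeatedly combine the two least-probable nodes; the expected code length is the sum of the merged weights.
merge 5/93 + 32/279 → 47/279
merge 13/93 + 40/279 → 79/279
merge 47/279 + 47/279 → 94/279
merge 50/279 + 56/279 → 106/279
merge 79/279 + 94/279 → 173/279
merge 106/279 + 173/279 → 1
L = 47/279 + 79/279 + 94/279 + 106/279 + 173/279 + 1 = 778/279 ≈ 2.789 bits/symbol.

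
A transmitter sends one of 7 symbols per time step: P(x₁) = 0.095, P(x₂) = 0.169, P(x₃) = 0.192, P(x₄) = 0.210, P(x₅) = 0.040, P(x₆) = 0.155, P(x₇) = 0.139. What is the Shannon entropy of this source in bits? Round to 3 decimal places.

H = −Σ pᵢ log₂ pᵢ.
−0.095·log₂(0.095) = 0.3226
−0.169·log₂(0.169) = 0.4335
−0.192·log₂(0.192) = 0.4571
−0.210·log₂(0.210) = 0.4728
−0.040·log₂(0.040) = 0.1858
−0.155·log₂(0.155) = 0.4169
−0.139·log₂(0.139) = 0.3957
Sum ≈ 2.6844 → 2.684 bits.

2.684 bits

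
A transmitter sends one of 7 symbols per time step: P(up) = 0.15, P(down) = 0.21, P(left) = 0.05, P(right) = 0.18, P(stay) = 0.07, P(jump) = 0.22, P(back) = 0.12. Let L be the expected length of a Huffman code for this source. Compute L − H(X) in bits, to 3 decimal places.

Entropy H = −Σ p log₂ p ≈ 2.6610 bits.
Huffman merges: 1/20+7/100→3/25; 3/25+3/25→6/25; 3/20+9/50→33/100; 21/100+11/50→43/100; 6/25+33/100→57/100; 43/100+57/100→1. L = 269/100 ≈ 2.6900.
L − H = 2.6900 − 2.6610 = 0.029 bits.

0.029 bits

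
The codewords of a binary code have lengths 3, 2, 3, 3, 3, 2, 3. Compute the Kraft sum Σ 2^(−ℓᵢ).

1.125

With common denominator 2^3 = 8: Σ 2^(−ℓᵢ) = 1/8 + 2/8 + 1/8 + 1/8 + 1/8 + 2/8 + 1/8 = 9/8 = 1.125.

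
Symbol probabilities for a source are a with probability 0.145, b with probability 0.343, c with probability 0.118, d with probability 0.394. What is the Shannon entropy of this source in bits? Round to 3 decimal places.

H = −Σ pᵢ log₂ pᵢ.
−0.145·log₂(0.145) = 0.4040
−0.343·log₂(0.343) = 0.5295
−0.118·log₂(0.118) = 0.3638
−0.394·log₂(0.394) = 0.5294
Sum ≈ 1.8267 → 1.827 bits.

1.827 bits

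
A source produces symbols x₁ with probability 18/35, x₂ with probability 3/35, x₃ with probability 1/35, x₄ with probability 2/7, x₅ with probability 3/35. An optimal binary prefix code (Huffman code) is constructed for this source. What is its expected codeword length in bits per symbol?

1.8 bits/symbol

Repeatedly combine the two least-probable nodes; the expected code length is the sum of the merged weights.
merge 1/35 + 3/35 → 4/35
merge 3/35 + 4/35 → 1/5
merge 1/5 + 2/7 → 17/35
merge 17/35 + 18/35 → 1
L = 4/35 + 1/5 + 17/35 + 1 = 9/5 = 1.8 bits/symbol.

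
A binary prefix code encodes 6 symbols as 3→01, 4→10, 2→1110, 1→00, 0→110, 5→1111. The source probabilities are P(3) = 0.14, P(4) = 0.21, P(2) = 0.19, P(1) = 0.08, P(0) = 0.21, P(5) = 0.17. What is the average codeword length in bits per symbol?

L̄ = Σ pᵢ·ℓᵢ = 0.14·2 + 0.21·2 + 0.19·4 + 0.08·2 + 0.21·3 + 0.17·4 = 2.93 bits/symbol.

2.93 bits/symbol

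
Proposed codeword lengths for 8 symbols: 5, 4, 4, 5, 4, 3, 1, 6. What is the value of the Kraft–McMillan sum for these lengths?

0.890625

With common denominator 2^6 = 64: Σ 2^(−ℓᵢ) = 2/64 + 4/64 + 4/64 + 2/64 + 4/64 + 8/64 + 32/64 + 1/64 = 57/64 = 0.890625.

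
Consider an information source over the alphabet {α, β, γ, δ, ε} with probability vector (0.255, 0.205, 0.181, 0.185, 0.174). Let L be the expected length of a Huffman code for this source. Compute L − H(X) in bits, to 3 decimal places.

Entropy H = −Σ p log₂ p ≈ 2.3071 bits.
Huffman merges: 87/500+181/1000→71/200; 37/200+41/200→39/100; 51/200+71/200→61/100; 39/100+61/100→1. L = 471/200 ≈ 2.3550.
L − H = 2.3550 − 2.3071 = 0.048 bits.

0.048 bits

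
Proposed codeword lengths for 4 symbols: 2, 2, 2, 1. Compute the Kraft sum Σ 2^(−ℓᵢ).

1.25

With common denominator 2^2 = 4: Σ 2^(−ℓᵢ) = 1/4 + 1/4 + 1/4 + 2/4 = 5/4 = 1.25.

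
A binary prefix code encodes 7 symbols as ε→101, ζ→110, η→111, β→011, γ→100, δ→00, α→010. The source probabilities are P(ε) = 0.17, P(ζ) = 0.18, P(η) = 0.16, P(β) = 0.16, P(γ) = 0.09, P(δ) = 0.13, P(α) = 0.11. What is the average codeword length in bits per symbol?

2.87 bits/symbol

L̄ = Σ pᵢ·ℓᵢ = 0.17·3 + 0.18·3 + 0.16·3 + 0.16·3 + 0.09·3 + 0.13·2 + 0.11·3 = 2.87 bits/symbol.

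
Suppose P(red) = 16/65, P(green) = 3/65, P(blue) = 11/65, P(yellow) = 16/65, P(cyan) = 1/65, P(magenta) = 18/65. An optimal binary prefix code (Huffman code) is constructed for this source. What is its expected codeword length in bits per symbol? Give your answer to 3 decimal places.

2.292 bits/symbol

Repeatedly combine the two least-probable nodes; the expected code length is the sum of the merged weights.
merge 1/65 + 3/65 → 4/65
merge 4/65 + 11/65 → 3/13
merge 3/13 + 16/65 → 31/65
merge 16/65 + 18/65 → 34/65
merge 31/65 + 34/65 → 1
L = 4/65 + 3/13 + 31/65 + 34/65 + 1 = 149/65 ≈ 2.292 bits/symbol.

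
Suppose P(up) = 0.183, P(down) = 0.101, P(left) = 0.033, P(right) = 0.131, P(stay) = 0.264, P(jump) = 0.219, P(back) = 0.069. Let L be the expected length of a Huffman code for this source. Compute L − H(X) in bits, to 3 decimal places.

Entropy H = −Σ p log₂ p ≈ 2.5822 bits.
Huffman merges: 33/1000+69/1000→51/500; 101/1000+51/500→203/1000; 131/1000+183/1000→157/500; 203/1000+219/1000→211/500; 33/125+157/500→289/500; 211/500+289/500→1. L = 2619/1000 ≈ 2.6190.
L − H = 2.6190 − 2.5822 = 0.037 bits.

0.037 bits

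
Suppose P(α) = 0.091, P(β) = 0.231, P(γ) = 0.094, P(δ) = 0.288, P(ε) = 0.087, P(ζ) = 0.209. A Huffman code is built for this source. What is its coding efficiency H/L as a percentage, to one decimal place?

Entropy H = −Σ p log₂ p ≈ 2.4194 bits.
Huffman merges: 87/1000+91/1000→89/500; 47/500+89/500→34/125; 209/1000+231/1000→11/25; 34/125+36/125→14/25; 11/25+14/25→1. L = 49/20 ≈ 2.4500.
Efficiency = H/L = 2.4194/2.4500 = 98.8%.

98.8%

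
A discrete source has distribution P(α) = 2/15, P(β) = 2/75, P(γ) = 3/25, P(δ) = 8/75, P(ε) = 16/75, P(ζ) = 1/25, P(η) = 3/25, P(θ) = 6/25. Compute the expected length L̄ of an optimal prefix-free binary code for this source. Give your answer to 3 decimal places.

2.787 bits/symbol

Repeatedly combine the two least-probable nodes; the expected code length is the sum of the merged weights.
merge 2/75 + 1/25 → 1/15
merge 1/15 + 8/75 → 13/75
merge 3/25 + 3/25 → 6/25
merge 2/15 + 13/75 → 23/75
merge 16/75 + 6/25 → 34/75
merge 6/25 + 23/75 → 41/75
merge 34/75 + 41/75 → 1
L = 1/15 + 13/75 + 6/25 + 23/75 + 34/75 + 41/75 + 1 = 209/75 ≈ 2.787 bits/symbol.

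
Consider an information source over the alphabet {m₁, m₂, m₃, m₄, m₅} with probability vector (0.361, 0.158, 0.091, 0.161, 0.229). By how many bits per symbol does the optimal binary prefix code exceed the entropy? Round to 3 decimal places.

Entropy H = −Σ p log₂ p ≈ 2.1771 bits.
Huffman merges: 91/1000+79/500→249/1000; 161/1000+229/1000→39/100; 249/1000+361/1000→61/100; 39/100+61/100→1. L = 2249/1000 ≈ 2.2490.
L − H = 2.2490 − 2.1771 = 0.072 bits.

0.072 bits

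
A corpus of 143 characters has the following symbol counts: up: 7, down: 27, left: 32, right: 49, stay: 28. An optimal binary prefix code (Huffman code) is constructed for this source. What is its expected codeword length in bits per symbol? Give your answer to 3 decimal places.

Probabilities are the counts divided by 143.
Repeatedly combine the two least-probable nodes; the expected code length is the sum of the merged weights.
merge 7/143 + 27/143 → 34/143
merge 28/143 + 32/143 → 60/143
merge 34/143 + 49/143 → 83/143
merge 60/143 + 83/143 → 1
L = 34/143 + 60/143 + 83/143 + 1 = 320/143 ≈ 2.238 bits/symbol.

2.238 bits/symbol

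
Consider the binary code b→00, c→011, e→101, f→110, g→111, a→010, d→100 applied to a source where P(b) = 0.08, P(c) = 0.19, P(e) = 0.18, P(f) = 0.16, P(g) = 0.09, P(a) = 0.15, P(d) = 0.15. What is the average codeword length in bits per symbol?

L̄ = Σ pᵢ·ℓᵢ = 0.08·2 + 0.19·3 + 0.18·3 + 0.16·3 + 0.09·3 + 0.15·3 + 0.15·3 = 2.92 bits/symbol.

2.92 bits/symbol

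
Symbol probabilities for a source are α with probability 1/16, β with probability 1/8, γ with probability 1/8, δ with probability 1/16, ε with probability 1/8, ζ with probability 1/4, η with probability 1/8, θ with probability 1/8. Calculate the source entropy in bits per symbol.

2.875 bits

Each probability is a power of 1/2, so log₂(1/p) is an integer.
H = Σ p·log₂(1/p) = 1/16·4 + 1/8·3 + 1/8·3 + 1/16·4 + 1/8·3 + 1/4·2 + 1/8·3 + 1/8·3 = 2.875 bits.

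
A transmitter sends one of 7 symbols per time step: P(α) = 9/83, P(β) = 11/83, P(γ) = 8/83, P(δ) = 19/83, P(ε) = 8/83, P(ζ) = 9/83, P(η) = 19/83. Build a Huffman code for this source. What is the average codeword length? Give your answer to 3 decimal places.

Repeatedly combine the two least-probable nodes; the expected code length is the sum of the merged weights.
merge 8/83 + 8/83 → 16/83
merge 9/83 + 9/83 → 18/83
merge 11/83 + 16/83 → 27/83
merge 18/83 + 19/83 → 37/83
merge 19/83 + 27/83 → 46/83
merge 37/83 + 46/83 → 1
L = 16/83 + 18/83 + 27/83 + 37/83 + 46/83 + 1 = 227/83 ≈ 2.735 bits/symbol.

2.735 bits/symbol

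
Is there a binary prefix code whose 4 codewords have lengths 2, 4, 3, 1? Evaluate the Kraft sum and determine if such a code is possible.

With common denominator 2^4 = 16: Σ 2^(−ℓᵢ) = 4/16 + 1/16 + 2/16 + 8/16 = 15/16 = 0.9375.
Kraft's inequality requires Σ ≤ 1; here Σ = 0.9375 ≤ 1, so such a prefix code exists.

0.9375; yes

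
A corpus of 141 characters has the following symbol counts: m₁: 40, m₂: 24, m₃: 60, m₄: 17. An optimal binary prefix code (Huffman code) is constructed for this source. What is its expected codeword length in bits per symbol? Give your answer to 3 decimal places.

Probabilities are the counts divided by 141.
Repeatedly combine the two least-probable nodes; the expected code length is the sum of the merged weights.
merge 17/141 + 8/47 → 41/141
merge 40/141 + 41/141 → 27/47
merge 20/47 + 27/47 → 1
L = 41/141 + 27/47 + 1 = 263/141 ≈ 1.865 bits/symbol.

1.865 bits/symbol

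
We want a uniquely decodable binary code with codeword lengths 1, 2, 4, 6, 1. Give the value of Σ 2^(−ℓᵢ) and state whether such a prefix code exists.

With common denominator 2^6 = 64: Σ 2^(−ℓᵢ) = 32/64 + 16/64 + 4/64 + 1/64 + 32/64 = 85/64 = 1.328125.
Kraft's inequality requires Σ ≤ 1; here Σ = 1.328125 > 1, so no such prefix code exists.

1.328125; no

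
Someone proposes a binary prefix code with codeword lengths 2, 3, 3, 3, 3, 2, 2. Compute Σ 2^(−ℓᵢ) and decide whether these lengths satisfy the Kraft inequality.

1.25; no

With common denominator 2^3 = 8: Σ 2^(−ℓᵢ) = 2/8 + 1/8 + 1/8 + 1/8 + 1/8 + 2/8 + 2/8 = 10/8 = 1.25.
Kraft's inequality requires Σ ≤ 1; here Σ = 1.25 > 1, so no such prefix code exists.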